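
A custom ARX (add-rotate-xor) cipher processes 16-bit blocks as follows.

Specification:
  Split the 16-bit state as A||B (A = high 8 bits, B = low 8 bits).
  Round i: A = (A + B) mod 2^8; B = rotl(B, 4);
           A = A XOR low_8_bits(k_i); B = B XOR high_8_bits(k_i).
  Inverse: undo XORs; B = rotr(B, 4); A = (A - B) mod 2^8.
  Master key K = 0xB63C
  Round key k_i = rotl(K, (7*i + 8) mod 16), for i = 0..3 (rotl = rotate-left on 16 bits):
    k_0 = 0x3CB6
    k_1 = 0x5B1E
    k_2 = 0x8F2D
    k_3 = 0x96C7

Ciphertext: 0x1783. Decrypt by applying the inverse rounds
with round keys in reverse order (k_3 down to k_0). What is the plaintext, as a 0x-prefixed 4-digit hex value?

s_0 = ciphertext = 0x1783
s_1 = InvRound(s_0, k_3) = 0x7F51
s_2 = InvRound(s_1, k_2) = 0x65ED
s_3 = InvRound(s_2, k_1) = 0x106B
s_4 = InvRound(s_3, k_0) = 0x3175

0x3175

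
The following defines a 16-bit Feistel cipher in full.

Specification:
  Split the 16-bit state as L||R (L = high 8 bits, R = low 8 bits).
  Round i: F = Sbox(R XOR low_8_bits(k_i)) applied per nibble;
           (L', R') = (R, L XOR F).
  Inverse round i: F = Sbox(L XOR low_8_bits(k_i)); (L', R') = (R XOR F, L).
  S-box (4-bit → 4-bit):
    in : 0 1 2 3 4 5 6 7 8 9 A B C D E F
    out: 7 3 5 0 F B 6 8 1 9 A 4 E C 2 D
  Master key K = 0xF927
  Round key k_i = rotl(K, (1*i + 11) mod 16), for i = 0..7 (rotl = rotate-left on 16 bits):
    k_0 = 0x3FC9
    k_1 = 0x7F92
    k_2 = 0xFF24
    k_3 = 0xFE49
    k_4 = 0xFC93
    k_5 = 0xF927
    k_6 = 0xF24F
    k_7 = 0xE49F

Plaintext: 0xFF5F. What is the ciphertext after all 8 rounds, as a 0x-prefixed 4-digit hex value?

0x4DCC

s_0 = plaintext = 0xFF5F
s_1 = Round(s_0, k_0) = 0x5F69
s_2 = Round(s_1, k_1) = 0x698B
s_3 = Round(s_2, k_2) = 0x8BC4
s_4 = Round(s_3, k_3) = 0xC497
s_5 = Round(s_4, k_4) = 0x97BB
s_6 = Round(s_5, k_5) = 0xBB09
s_7 = Round(s_6, k_6) = 0x094D
s_8 = Round(s_7, k_7) = 0x4DCC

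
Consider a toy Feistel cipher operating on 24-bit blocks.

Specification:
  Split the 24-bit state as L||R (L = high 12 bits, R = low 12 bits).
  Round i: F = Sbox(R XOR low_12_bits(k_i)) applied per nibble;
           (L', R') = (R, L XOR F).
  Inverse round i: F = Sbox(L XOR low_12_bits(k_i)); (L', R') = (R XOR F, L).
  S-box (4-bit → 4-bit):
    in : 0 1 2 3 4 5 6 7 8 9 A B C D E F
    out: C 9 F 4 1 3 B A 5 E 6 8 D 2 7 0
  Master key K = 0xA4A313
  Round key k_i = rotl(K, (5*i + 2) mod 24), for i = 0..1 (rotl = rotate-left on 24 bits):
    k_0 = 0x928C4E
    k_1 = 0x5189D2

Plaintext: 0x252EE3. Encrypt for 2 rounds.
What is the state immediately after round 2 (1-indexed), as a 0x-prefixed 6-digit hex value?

s_0 = plaintext = 0x252EE3
s_1 = Round(s_0, k_0) = 0xEE3D30
s_2 = Round(s_1, k_1) = 0xD30F9C

0xD30F9C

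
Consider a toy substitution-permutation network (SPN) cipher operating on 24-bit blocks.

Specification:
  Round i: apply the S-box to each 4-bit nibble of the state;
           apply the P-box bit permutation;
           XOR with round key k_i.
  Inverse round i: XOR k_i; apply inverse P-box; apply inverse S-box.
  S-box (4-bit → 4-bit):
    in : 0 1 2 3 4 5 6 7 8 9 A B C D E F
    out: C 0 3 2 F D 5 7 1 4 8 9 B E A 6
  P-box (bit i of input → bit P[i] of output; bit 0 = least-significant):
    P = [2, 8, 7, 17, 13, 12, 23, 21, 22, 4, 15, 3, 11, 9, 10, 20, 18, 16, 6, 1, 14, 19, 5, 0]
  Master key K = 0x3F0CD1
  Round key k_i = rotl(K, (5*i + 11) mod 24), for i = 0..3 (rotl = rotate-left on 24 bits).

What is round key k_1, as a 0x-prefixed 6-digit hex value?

0xD13F0C

K = 0x3F0CD1
k_0 = rotl(K, (5*0+11) mod 24) = rotl(K, 11) = 0x6689F8
k_1 = rotl(K, (5*1+11) mod 24) = rotl(K, 16) = 0xD13F0C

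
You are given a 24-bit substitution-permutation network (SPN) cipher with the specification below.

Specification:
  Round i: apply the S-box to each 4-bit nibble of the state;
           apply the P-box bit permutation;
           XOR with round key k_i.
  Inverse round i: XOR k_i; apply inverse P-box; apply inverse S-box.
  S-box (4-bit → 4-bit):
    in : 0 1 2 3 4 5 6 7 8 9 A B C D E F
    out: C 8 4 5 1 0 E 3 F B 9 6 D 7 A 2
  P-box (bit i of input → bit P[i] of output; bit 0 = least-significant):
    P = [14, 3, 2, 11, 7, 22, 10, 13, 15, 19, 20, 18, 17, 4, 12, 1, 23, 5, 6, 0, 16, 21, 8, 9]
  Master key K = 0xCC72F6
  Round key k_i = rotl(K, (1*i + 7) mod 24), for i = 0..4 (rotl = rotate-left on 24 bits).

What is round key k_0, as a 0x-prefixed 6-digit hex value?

0x397B66

K = 0xCC72F6
k_0 = rotl(K, (1*0+7) mod 24) = rotl(K, 7) = 0x397B66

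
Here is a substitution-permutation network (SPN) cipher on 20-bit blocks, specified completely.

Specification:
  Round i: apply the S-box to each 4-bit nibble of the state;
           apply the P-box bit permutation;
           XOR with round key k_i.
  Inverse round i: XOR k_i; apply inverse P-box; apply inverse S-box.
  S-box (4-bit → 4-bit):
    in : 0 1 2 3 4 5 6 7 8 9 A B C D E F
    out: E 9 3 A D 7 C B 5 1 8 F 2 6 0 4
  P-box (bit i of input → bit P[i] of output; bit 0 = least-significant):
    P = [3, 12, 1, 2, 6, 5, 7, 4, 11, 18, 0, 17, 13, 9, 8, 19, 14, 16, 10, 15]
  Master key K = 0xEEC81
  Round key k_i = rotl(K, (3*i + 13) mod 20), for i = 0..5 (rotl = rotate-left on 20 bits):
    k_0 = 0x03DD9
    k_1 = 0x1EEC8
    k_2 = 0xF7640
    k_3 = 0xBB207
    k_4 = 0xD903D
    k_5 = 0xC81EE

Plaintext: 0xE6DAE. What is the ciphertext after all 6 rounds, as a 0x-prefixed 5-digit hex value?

s_0 = plaintext = 0xE6DAE
s_1 = Round(s_0, k_0) = 0xC3CC8
s_2 = Round(s_1, k_1) = 0xCECE2
s_3 = Round(s_2, k_2) = 0xA6648
s_4 = Round(s_3, k_3) = 0x133DC
s_5 = Round(s_4, k_4) = 0x3429D
s_6 = Round(s_5, k_5) = 0x138AC

0x138AC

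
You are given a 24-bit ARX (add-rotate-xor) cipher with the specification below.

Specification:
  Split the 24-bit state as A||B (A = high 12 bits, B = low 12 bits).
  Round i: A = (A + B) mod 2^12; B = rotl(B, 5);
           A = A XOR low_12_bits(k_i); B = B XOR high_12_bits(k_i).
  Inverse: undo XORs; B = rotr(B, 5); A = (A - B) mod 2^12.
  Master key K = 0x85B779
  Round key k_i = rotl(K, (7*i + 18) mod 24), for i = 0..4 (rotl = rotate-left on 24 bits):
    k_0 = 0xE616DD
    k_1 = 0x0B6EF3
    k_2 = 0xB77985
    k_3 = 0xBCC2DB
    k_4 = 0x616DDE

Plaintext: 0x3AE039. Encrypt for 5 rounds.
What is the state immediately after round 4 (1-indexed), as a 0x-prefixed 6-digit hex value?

0xEB471B

s_0 = plaintext = 0x3AE039
s_1 = Round(s_0, k_0) = 0x53A941
s_2 = Round(s_1, k_1) = 0x088884
s_3 = Round(s_2, k_2) = 0x089BE6
s_4 = Round(s_3, k_3) = 0xEB471B
s_5 = Round(s_4, k_4) = 0x811578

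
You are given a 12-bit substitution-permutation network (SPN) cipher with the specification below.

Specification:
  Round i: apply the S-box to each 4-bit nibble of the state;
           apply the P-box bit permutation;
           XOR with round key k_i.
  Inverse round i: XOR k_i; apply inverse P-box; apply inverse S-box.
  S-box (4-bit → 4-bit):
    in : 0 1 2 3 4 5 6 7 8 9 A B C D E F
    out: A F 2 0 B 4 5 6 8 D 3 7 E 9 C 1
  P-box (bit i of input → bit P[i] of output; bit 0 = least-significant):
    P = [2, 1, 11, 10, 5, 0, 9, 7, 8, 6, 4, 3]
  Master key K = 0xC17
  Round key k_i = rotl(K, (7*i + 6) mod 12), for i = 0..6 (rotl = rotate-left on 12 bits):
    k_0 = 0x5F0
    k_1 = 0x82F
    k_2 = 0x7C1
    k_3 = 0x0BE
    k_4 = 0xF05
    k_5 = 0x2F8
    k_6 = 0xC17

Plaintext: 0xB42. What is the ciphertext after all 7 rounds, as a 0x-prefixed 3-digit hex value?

s_0 = plaintext = 0xB42
s_1 = Round(s_0, k_0) = 0x403
s_2 = Round(s_1, k_1) = 0x9E6
s_3 = Round(s_2, k_2) = 0xC5D
s_4 = Round(s_3, k_3) = 0x6E2
s_5 = Round(s_4, k_4) = 0xC97
s_6 = Round(s_5, k_5) = 0x802
s_7 = Round(s_6, k_6) = 0xC9C

0xC9C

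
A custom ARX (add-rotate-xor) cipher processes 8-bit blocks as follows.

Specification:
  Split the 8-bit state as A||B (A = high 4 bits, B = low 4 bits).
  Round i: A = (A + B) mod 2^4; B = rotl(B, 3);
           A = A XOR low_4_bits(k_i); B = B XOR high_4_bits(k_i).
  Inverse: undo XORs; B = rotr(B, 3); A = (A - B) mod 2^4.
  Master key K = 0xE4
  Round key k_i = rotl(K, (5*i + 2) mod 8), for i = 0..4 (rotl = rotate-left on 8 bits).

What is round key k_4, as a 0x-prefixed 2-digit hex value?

0x39

K = 0xE4
k_0 = rotl(K, (5*0+2) mod 8) = rotl(K, 2) = 0x93
k_1 = rotl(K, (5*1+2) mod 8) = rotl(K, 7) = 0x72
k_2 = rotl(K, (5*2+2) mod 8) = rotl(K, 4) = 0x4E
k_3 = rotl(K, (5*3+2) mod 8) = rotl(K, 1) = 0xC9
k_4 = rotl(K, (5*4+2) mod 8) = rotl(K, 6) = 0x39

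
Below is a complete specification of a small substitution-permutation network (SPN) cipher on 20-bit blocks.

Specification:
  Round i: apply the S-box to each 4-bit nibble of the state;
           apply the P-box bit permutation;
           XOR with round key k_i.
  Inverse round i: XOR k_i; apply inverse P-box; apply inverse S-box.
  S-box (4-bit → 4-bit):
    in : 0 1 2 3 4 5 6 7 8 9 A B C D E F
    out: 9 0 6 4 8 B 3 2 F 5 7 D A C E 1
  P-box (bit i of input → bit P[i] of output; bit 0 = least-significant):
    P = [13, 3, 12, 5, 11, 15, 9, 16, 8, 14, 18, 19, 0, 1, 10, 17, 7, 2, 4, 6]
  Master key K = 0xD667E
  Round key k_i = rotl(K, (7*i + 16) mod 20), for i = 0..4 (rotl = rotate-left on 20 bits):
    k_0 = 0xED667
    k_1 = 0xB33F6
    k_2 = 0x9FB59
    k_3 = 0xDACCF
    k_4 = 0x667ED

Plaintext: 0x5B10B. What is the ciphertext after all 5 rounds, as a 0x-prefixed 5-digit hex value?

0x96023

s_0 = plaintext = 0x5B10B
s_1 = Round(s_0, k_0) = 0xDEA82
s_2 = Round(s_1, k_1) = 0xCECAC
s_3 = Round(s_2, k_2) = 0x33537
s_4 = Round(s_3, k_3) = 0x5EBD7
s_5 = Round(s_4, k_4) = 0x96023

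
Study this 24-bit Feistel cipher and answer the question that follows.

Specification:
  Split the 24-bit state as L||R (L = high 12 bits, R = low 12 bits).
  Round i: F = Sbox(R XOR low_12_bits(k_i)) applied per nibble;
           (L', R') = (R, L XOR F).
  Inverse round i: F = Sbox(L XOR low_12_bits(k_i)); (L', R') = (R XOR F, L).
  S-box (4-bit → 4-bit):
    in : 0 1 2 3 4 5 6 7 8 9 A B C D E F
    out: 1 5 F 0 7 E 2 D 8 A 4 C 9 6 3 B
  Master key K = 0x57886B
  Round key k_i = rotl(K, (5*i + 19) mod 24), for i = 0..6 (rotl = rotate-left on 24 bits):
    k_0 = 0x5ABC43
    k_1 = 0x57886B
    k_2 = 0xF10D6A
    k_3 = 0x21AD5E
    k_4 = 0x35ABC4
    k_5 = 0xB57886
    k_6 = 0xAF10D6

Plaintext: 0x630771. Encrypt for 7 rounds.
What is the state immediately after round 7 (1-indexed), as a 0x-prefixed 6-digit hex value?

0x0E9F89

s_0 = plaintext = 0x630771
s_1 = Round(s_0, k_0) = 0x771A3F
s_2 = Round(s_1, k_1) = 0xA3F896
s_3 = Round(s_2, k_2) = 0x896486
s_4 = Round(s_3, k_3) = 0x4862FE
s_5 = Round(s_4, k_4) = 0x2FEE82
s_6 = Round(s_5, k_5) = 0xE820E9
s_7 = Round(s_6, k_6) = 0x0E9F89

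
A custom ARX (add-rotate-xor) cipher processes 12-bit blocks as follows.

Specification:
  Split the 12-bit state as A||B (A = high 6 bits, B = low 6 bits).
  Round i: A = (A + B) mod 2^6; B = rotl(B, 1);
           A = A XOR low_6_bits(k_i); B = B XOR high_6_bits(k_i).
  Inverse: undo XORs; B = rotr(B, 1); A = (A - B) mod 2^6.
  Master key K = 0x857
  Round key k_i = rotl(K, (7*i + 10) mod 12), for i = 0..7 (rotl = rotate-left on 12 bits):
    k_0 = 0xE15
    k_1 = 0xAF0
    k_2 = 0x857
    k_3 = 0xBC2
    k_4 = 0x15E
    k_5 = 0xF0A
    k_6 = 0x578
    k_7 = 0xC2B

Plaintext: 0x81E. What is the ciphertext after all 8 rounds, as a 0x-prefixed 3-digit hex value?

0xD29

s_0 = plaintext = 0x81E
s_1 = Round(s_0, k_0) = 0xAC4
s_2 = Round(s_1, k_1) = 0x7E3
s_3 = Round(s_2, k_2) = 0x566
s_4 = Round(s_3, k_3) = 0xE62
s_5 = Round(s_4, k_4) = 0x140
s_6 = Round(s_5, k_5) = 0x3FC
s_7 = Round(s_6, k_6) = 0xCEC
s_8 = Round(s_7, k_7) = 0xD29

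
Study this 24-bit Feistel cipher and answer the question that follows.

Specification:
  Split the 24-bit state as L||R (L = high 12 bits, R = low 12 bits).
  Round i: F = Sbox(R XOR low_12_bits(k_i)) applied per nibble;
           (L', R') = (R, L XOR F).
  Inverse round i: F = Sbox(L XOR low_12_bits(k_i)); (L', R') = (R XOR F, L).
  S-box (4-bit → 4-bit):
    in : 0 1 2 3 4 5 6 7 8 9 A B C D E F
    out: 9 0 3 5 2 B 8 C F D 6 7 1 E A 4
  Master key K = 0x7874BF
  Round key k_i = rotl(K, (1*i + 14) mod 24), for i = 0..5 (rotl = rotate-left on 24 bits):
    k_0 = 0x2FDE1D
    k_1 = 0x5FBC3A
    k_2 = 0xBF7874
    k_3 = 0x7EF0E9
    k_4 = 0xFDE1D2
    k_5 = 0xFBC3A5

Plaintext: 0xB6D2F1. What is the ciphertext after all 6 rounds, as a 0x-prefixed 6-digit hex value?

s_0 = plaintext = 0xB6D2F1
s_1 = Round(s_0, k_0) = 0x2F1ACC
s_2 = Round(s_1, k_1) = 0xACCAB9
s_3 = Round(s_2, k_2) = 0xAB99D2
s_4 = Round(s_3, k_3) = 0x9D27EE
s_5 = Round(s_4, k_4) = 0x7EE183
s_6 = Round(s_5, k_5) = 0x1834D6

0x1834D6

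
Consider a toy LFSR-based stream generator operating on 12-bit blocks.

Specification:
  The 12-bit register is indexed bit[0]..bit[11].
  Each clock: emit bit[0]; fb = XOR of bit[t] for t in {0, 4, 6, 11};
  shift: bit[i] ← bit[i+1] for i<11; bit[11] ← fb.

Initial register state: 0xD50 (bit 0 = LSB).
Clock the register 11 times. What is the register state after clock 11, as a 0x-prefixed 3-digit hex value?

reg_0 = 0xD50
clock 1: out=0, reg = 0xEA8
clock 2: out=0, reg = 0xF54
clock 3: out=0, reg = 0xFAA
clock 4: out=0, reg = 0xFD5
clock 5: out=1, reg = 0x7EA
clock 6: out=0, reg = 0xBF5
clock 7: out=1, reg = 0x5FA
clock 8: out=0, reg = 0x2FD
clock 9: out=1, reg = 0x97E
clock 10: out=0, reg = 0xCBF
clock 11: out=1, reg = 0xE5F

0xE5F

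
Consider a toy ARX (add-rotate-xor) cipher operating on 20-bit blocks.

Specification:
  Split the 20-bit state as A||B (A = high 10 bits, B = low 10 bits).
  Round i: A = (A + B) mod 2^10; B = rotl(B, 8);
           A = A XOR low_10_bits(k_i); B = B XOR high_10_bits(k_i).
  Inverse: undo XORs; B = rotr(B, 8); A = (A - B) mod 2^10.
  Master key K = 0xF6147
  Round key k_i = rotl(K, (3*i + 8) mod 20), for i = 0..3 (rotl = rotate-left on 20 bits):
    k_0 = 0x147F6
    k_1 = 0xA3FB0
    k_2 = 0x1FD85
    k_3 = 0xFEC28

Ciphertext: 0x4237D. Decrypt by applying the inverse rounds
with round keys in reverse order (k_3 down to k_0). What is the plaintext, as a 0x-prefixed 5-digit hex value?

0x25858

s_0 = ciphertext = 0x4237D
s_1 = InvRound(s_0, k_3) = 0xC2218
s_2 = InvRound(s_1, k_2) = 0x3BD9E
s_3 = InvRound(s_2, k_1) = 0xC6047
s_4 = InvRound(s_3, k_0) = 0x25858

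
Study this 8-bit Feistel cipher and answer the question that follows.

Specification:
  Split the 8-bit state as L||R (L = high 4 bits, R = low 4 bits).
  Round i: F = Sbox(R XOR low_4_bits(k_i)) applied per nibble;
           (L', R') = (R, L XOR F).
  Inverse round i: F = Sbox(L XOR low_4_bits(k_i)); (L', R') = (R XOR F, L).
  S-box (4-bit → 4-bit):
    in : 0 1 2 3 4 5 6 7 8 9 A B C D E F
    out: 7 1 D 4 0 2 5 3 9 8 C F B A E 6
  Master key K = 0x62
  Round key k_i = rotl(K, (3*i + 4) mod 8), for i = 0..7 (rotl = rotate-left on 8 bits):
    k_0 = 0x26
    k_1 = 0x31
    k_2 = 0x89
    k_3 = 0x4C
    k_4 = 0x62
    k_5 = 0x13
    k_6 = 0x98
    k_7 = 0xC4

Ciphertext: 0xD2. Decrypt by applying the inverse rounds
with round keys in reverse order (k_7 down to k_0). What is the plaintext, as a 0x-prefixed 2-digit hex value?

0x81

s_0 = ciphertext = 0xD2
s_1 = InvRound(s_0, k_7) = 0xAD
s_2 = InvRound(s_1, k_6) = 0x0A
s_3 = InvRound(s_2, k_5) = 0xE0
s_4 = InvRound(s_3, k_4) = 0xBE
s_5 = InvRound(s_4, k_3) = 0xDB
s_6 = InvRound(s_5, k_2) = 0xBD
s_7 = InvRound(s_6, k_1) = 0x1B
s_8 = InvRound(s_7, k_0) = 0x81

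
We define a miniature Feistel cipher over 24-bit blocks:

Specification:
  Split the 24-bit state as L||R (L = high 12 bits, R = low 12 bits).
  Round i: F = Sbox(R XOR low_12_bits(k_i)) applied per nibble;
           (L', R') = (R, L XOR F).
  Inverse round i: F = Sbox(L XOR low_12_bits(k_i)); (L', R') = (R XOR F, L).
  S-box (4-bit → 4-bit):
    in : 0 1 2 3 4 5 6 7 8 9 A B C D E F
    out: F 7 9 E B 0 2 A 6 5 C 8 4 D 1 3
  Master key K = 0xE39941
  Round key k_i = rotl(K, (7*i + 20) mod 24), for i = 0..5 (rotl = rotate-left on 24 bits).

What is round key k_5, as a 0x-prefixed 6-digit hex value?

0xCCA0F1

K = 0xE39941
k_0 = rotl(K, (7*0+20) mod 24) = rotl(K, 20) = 0x1E3994
k_1 = rotl(K, (7*1+20) mod 24) = rotl(K, 3) = 0x1CCA0F
k_2 = rotl(K, (7*2+20) mod 24) = rotl(K, 10) = 0x65078E
k_3 = rotl(K, (7*3+20) mod 24) = rotl(K, 17) = 0x83C732
k_4 = rotl(K, (7*4+20) mod 24) = rotl(K, 0) = 0xE39941
k_5 = rotl(K, (7*5+20) mod 24) = rotl(K, 7) = 0xCCA0F1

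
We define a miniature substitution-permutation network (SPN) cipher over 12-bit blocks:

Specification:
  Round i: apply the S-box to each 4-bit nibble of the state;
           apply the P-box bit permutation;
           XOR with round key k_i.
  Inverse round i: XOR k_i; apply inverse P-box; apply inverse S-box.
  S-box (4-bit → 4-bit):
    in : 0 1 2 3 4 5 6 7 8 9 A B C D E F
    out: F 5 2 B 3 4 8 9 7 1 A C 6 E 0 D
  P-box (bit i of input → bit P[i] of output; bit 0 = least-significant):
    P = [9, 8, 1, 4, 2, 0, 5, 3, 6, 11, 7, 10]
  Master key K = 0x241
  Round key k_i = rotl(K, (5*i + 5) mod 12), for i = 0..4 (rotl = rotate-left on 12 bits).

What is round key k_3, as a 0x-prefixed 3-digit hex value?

K = 0x241
k_0 = rotl(K, (5*0+5) mod 12) = rotl(K, 5) = 0x824
k_1 = rotl(K, (5*1+5) mod 12) = rotl(K, 10) = 0x490
k_2 = rotl(K, (5*2+5) mod 12) = rotl(K, 3) = 0x209
k_3 = rotl(K, (5*3+5) mod 12) = rotl(K, 8) = 0x124

0x124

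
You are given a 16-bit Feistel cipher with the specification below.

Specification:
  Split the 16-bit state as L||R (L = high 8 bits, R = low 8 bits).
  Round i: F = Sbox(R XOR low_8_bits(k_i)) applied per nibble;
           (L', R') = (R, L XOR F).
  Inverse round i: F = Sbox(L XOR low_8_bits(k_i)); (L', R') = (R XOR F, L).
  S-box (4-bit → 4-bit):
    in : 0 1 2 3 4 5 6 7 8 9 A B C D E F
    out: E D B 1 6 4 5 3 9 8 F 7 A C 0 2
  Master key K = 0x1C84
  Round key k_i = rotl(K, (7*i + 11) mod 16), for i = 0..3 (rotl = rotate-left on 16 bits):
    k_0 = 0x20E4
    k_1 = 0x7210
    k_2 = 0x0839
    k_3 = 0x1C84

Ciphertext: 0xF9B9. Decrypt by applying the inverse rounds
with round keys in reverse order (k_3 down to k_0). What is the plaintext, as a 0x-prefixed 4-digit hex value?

s_0 = ciphertext = 0xF9B9
s_1 = InvRound(s_0, k_3) = 0x85F9
s_2 = InvRound(s_1, k_2) = 0x8385
s_3 = InvRound(s_2, k_1) = 0x0483
s_4 = InvRound(s_3, k_0) = 0x8D04

0x8D04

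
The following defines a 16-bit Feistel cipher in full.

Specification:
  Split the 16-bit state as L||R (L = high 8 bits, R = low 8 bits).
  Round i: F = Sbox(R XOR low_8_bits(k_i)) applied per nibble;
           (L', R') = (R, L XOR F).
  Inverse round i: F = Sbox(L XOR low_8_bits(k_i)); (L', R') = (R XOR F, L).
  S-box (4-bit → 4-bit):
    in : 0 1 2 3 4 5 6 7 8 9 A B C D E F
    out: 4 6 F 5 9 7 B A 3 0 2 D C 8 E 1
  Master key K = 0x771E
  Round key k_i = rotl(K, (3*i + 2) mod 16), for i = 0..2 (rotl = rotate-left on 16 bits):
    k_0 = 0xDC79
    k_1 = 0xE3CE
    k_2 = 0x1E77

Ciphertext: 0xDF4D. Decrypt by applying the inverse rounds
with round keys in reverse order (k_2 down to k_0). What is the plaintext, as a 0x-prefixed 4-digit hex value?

0x51FB

s_0 = ciphertext = 0xDF4D
s_1 = InvRound(s_0, k_2) = 0x6EDF
s_2 = InvRound(s_1, k_1) = 0xFB6E
s_3 = InvRound(s_2, k_0) = 0x51FB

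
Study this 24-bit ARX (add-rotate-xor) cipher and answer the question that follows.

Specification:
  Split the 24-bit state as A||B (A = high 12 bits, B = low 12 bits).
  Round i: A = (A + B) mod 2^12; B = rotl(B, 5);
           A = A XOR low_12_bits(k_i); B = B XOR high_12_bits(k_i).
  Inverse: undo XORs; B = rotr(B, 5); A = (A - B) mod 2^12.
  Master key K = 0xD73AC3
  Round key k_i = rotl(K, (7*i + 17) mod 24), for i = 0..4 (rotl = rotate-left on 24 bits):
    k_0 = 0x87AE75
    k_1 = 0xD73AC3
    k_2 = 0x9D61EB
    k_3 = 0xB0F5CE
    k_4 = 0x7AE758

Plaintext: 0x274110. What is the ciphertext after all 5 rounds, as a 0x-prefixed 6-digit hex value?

s_0 = plaintext = 0x274110
s_1 = Round(s_0, k_0) = 0xDF1A78
s_2 = Round(s_1, k_1) = 0x2AA267
s_3 = Round(s_2, k_2) = 0x4FA532
s_4 = Round(s_3, k_3) = 0xFE2D45
s_5 = Round(s_4, k_4) = 0xA7FF14

0xA7FF14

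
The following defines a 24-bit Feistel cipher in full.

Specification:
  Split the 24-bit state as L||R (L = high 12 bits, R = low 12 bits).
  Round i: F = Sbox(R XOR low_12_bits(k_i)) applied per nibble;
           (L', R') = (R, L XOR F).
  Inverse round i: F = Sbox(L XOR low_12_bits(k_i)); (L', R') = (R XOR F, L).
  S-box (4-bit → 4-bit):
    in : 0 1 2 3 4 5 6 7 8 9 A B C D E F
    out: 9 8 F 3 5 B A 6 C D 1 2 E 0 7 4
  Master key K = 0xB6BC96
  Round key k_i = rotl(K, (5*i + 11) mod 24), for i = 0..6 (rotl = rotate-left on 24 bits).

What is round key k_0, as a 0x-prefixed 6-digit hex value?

K = 0xB6BC96
k_0 = rotl(K, (5*0+11) mod 24) = rotl(K, 11) = 0xE4B5B5

0xE4B5B5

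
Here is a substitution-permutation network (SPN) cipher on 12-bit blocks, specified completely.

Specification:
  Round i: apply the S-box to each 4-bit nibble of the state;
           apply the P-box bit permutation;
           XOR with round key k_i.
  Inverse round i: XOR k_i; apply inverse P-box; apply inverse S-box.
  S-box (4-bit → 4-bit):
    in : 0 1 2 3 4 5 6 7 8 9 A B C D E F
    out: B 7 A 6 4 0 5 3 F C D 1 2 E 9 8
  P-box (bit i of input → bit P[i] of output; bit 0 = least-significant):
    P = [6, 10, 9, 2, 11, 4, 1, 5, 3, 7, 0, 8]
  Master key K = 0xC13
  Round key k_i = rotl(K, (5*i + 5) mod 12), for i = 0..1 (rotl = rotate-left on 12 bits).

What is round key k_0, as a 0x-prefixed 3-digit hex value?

K = 0xC13
k_0 = rotl(K, (5*0+5) mod 12) = rotl(K, 5) = 0x278

0x278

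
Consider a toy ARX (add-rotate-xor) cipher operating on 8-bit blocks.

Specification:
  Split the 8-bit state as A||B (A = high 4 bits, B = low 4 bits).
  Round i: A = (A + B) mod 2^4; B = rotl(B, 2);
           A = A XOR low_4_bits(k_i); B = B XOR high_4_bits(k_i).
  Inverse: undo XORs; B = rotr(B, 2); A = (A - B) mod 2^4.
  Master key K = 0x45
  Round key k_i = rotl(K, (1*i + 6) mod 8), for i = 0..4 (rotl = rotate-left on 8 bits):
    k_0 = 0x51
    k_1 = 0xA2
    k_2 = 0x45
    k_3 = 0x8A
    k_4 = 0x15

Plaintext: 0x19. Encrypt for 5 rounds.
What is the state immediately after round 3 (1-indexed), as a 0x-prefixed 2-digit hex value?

s_0 = plaintext = 0x19
s_1 = Round(s_0, k_0) = 0xB3
s_2 = Round(s_1, k_1) = 0xC6
s_3 = Round(s_2, k_2) = 0x7D
s_4 = Round(s_3, k_3) = 0xEF
s_5 = Round(s_4, k_4) = 0x8E

0x7D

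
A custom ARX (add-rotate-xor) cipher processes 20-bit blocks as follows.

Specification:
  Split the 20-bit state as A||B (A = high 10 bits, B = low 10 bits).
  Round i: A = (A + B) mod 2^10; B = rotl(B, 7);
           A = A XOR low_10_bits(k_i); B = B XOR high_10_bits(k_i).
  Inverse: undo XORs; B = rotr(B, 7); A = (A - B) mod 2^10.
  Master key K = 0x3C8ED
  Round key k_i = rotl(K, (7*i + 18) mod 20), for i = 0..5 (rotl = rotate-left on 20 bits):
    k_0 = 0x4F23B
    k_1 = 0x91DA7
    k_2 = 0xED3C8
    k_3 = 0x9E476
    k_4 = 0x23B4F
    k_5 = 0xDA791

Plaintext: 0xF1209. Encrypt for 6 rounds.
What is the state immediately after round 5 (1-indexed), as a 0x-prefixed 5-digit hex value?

0xAAAFF

s_0 = plaintext = 0xF1209
s_1 = Round(s_0, k_0) = 0xFD9FD
s_2 = Round(s_1, k_1) = 0x150F8
s_3 = Round(s_2, k_2) = 0xA13AB
s_4 = Round(s_3, k_3) = 0x9678C
s_5 = Round(s_4, k_4) = 0xAAAFF
s_6 = Round(s_5, k_5) = 0x8E0B6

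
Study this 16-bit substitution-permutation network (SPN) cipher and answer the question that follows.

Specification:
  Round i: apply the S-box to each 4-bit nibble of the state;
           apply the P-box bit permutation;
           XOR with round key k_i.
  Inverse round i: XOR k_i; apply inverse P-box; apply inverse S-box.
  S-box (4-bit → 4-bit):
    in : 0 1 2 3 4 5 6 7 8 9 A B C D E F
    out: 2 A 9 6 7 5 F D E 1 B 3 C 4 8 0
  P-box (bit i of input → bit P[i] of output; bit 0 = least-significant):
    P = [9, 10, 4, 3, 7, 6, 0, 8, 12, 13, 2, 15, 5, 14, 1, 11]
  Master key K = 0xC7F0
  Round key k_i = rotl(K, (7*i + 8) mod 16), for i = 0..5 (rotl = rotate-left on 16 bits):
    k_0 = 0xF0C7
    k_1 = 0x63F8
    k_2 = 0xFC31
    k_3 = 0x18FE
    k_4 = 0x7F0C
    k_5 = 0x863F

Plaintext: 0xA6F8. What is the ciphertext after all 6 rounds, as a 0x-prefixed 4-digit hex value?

s_0 = plaintext = 0xA6F8
s_1 = Round(s_0, k_0) = 0x0CFB
s_2 = Round(s_1, k_1) = 0xA5FC
s_3 = Round(s_2, k_2) = 0xA40D
s_4 = Round(s_3, k_3) = 0x608A
s_5 = Round(s_4, k_4) = 0x1067
s_6 = Round(s_5, k_5) = 0xEDE6

0xEDE6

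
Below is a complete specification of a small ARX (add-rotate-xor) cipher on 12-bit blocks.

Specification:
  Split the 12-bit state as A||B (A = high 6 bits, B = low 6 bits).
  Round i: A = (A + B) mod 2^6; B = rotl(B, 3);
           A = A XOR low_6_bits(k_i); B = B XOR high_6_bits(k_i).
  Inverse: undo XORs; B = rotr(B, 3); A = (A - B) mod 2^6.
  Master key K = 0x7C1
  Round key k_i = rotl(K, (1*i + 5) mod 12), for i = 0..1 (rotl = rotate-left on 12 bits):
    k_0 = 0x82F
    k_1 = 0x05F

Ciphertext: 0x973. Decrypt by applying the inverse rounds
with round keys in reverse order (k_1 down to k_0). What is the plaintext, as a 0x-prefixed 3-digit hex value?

s_0 = ciphertext = 0x973
s_1 = InvRound(s_0, k_1) = 0x916
s_2 = InvRound(s_1, k_0) = 0x576

0x576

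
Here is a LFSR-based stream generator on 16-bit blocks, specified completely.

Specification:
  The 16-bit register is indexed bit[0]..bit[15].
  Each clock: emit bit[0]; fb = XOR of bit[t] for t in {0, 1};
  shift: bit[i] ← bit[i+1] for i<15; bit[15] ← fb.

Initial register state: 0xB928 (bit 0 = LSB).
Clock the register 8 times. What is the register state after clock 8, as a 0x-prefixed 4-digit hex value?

reg_0 = 0xB928
clock 1: out=0, reg = 0x5C94
clock 2: out=0, reg = 0x2E4A
clock 3: out=0, reg = 0x9725
clock 4: out=1, reg = 0xCB92
clock 5: out=0, reg = 0xE5C9
clock 6: out=1, reg = 0xF2E4
clock 7: out=0, reg = 0x7972
clock 8: out=0, reg = 0xBCB9

0xBCB9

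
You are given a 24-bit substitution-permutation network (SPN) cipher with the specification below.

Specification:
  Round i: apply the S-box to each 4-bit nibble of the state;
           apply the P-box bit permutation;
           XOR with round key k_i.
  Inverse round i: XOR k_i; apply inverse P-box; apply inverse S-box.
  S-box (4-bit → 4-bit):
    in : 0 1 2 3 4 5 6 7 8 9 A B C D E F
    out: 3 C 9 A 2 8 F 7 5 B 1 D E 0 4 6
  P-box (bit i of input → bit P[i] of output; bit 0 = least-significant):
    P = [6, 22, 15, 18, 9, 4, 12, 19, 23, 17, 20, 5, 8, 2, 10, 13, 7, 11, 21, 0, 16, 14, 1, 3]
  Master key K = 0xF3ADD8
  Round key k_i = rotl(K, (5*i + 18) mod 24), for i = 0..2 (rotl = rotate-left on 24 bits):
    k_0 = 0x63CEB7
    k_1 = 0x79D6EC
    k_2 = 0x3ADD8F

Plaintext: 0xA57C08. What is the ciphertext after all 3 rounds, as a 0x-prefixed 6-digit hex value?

s_0 = plaintext = 0xA57C08
s_1 = Round(s_0, k_0) = 0x7049C2
s_2 = Round(s_1, k_1) = 0xF68E1A
s_3 = Round(s_2, k_2) = 0x02804C

0x02804C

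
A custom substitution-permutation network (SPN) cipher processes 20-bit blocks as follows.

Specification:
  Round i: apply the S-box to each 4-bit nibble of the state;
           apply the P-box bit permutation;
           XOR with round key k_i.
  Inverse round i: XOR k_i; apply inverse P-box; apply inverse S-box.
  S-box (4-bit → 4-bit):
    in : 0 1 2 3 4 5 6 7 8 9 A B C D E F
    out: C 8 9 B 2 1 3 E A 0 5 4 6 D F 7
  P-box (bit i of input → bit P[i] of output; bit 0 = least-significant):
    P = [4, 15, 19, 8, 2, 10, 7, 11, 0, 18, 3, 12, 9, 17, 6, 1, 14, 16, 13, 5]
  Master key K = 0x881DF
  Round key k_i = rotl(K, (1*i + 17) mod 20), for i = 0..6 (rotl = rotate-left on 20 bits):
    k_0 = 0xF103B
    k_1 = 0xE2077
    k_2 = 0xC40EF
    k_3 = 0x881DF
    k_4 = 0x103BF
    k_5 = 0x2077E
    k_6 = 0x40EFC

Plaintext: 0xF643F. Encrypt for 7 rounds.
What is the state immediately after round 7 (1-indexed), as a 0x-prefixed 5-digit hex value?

s_0 = plaintext = 0xF643F
s_1 = Round(s_0, k_0) = 0x0FE2F
s_2 = Round(s_1, k_1) = 0x09A0A
s_3 = Round(s_2, k_2) = 0x46856
s_4 = Round(s_3, k_3) = 0xF13CB
s_5 = Round(s_4, k_4) = 0xC773C
s_6 = Round(s_5, k_5) = 0xDBB30
s_7 = Round(s_6, k_6) = 0xC6390

0xC6390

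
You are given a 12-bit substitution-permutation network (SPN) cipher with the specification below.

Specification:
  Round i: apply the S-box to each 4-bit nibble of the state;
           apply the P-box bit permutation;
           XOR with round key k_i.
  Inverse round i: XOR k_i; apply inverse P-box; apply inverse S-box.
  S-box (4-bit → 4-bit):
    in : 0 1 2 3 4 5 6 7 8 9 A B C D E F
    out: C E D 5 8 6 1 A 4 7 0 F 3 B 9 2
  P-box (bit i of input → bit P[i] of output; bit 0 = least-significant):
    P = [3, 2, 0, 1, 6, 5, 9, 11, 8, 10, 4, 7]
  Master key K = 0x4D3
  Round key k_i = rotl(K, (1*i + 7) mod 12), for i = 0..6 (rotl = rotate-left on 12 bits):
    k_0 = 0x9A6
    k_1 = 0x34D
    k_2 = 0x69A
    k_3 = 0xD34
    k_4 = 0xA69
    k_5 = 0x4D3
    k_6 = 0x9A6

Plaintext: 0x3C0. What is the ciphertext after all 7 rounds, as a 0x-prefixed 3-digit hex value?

s_0 = plaintext = 0x3C0
s_1 = Round(s_0, k_0) = 0x8D5
s_2 = Round(s_1, k_1) = 0xB38
s_3 = Round(s_2, k_2) = 0x14B
s_4 = Round(s_3, k_3) = 0x1AB
s_5 = Round(s_4, k_4) = 0xEF6
s_6 = Round(s_5, k_5) = 0x57B
s_7 = Round(s_6, k_6) = 0x599

0x599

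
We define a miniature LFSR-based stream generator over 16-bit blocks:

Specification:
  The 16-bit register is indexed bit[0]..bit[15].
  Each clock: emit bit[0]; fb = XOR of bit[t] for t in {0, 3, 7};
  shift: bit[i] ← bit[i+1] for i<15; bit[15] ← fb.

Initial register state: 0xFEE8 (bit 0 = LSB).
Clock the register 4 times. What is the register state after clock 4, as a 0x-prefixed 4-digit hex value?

0x8FEE

reg_0 = 0xFEE8
clock 1: out=0, reg = 0x7F74
clock 2: out=0, reg = 0x3FBA
clock 3: out=0, reg = 0x1FDD
clock 4: out=1, reg = 0x8FEE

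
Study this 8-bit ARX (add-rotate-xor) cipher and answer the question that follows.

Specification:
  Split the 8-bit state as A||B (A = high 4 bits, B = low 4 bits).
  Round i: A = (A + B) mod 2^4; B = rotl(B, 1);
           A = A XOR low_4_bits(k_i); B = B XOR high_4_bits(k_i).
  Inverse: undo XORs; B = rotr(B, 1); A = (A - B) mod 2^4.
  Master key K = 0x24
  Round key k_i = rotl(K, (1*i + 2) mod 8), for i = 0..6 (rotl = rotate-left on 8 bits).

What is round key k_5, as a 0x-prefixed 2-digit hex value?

0x12

K = 0x24
k_0 = rotl(K, (1*0+2) mod 8) = rotl(K, 2) = 0x90
k_1 = rotl(K, (1*1+2) mod 8) = rotl(K, 3) = 0x21
k_2 = rotl(K, (1*2+2) mod 8) = rotl(K, 4) = 0x42
k_3 = rotl(K, (1*3+2) mod 8) = rotl(K, 5) = 0x84
k_4 = rotl(K, (1*4+2) mod 8) = rotl(K, 6) = 0x09
k_5 = rotl(K, (1*5+2) mod 8) = rotl(K, 7) = 0x12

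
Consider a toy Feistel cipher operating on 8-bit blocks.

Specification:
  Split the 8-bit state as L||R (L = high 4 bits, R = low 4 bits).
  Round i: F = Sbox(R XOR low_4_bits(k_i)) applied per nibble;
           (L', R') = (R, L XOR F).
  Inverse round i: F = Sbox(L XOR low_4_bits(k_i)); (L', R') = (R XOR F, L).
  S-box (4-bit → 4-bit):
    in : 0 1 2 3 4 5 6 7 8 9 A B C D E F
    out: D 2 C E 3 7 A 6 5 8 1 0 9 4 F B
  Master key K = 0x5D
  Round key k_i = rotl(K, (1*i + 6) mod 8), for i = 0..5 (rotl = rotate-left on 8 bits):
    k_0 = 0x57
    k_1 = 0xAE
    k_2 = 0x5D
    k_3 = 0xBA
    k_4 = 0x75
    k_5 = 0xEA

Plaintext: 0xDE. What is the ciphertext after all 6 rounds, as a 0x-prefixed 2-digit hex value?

0x34

s_0 = plaintext = 0xDE
s_1 = Round(s_0, k_0) = 0xE5
s_2 = Round(s_1, k_1) = 0x5E
s_3 = Round(s_2, k_2) = 0xEB
s_4 = Round(s_3, k_3) = 0xBC
s_5 = Round(s_4, k_4) = 0xC3
s_6 = Round(s_5, k_5) = 0x34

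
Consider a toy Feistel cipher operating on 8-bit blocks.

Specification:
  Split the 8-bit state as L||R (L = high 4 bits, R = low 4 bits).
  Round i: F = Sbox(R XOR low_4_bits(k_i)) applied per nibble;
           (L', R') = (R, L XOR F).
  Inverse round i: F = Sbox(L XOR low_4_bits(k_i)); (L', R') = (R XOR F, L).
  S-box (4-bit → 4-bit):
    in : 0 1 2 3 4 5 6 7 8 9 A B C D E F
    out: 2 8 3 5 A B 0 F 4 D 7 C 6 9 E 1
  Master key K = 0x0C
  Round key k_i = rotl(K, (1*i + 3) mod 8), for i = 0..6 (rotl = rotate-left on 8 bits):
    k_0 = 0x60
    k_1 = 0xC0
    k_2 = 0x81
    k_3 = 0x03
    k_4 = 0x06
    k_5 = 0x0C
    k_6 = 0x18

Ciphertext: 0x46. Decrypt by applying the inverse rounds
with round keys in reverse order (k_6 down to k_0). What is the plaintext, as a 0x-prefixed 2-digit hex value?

0xF5

s_0 = ciphertext = 0x46
s_1 = InvRound(s_0, k_6) = 0x04
s_2 = InvRound(s_1, k_5) = 0x20
s_3 = InvRound(s_2, k_4) = 0xA2
s_4 = InvRound(s_3, k_3) = 0xFA
s_5 = InvRound(s_4, k_2) = 0x4F
s_6 = InvRound(s_5, k_1) = 0x54
s_7 = InvRound(s_6, k_0) = 0xF5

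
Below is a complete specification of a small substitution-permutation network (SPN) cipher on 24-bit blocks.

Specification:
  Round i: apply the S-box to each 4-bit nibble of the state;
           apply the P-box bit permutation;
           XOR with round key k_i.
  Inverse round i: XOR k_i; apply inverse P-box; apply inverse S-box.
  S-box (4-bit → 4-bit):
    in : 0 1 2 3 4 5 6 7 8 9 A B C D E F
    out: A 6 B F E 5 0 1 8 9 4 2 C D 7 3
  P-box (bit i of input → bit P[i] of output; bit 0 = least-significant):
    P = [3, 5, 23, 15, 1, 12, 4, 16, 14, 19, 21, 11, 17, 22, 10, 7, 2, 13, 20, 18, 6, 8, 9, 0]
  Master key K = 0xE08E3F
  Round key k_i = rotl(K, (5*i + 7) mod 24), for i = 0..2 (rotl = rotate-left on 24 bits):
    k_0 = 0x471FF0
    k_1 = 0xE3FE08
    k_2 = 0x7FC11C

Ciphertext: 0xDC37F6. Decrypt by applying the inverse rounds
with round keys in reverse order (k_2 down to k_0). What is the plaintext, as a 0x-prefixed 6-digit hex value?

0x1299F7

s_0 = ciphertext = 0xDC37F6
s_1 = InvRound(s_0, k_2) = 0x5BD523
s_2 = InvRound(s_1, k_1) = 0x41647E
s_3 = InvRound(s_2, k_0) = 0x1299F7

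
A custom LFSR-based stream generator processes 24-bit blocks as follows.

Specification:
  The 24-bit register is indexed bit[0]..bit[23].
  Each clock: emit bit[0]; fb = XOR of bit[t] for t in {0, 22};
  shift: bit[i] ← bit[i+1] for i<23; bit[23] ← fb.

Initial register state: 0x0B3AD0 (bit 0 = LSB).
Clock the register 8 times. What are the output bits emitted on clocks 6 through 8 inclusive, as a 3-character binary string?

011

reg_0 = 0x0B3AD0
clock 1: out=0, reg = 0x059D68
clock 2: out=0, reg = 0x02CEB4
clock 3: out=0, reg = 0x01675A
clock 4: out=0, reg = 0x00B3AD
clock 5: out=1, reg = 0x8059D6
clock 6: out=0, reg = 0x402CEB
clock 7: out=1, reg = 0x201675
clock 8: out=1, reg = 0x900B3A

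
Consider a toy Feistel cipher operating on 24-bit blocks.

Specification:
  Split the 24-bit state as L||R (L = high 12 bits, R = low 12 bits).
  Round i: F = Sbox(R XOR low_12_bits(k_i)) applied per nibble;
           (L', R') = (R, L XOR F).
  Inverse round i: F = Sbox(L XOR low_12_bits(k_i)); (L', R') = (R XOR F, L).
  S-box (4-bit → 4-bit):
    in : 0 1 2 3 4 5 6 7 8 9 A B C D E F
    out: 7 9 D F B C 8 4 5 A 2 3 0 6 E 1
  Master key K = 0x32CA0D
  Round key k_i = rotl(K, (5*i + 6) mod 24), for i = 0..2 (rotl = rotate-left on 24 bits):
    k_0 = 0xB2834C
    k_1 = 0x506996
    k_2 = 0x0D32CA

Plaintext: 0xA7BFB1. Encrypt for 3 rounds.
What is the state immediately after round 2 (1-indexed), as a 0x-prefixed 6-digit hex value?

s_0 = plaintext = 0xA7BFB1
s_1 = Round(s_0, k_0) = 0xFB1A6D
s_2 = Round(s_1, k_1) = 0xA6D0A2
s_3 = Round(s_2, k_2) = 0x0A27E8

0xA6D0A2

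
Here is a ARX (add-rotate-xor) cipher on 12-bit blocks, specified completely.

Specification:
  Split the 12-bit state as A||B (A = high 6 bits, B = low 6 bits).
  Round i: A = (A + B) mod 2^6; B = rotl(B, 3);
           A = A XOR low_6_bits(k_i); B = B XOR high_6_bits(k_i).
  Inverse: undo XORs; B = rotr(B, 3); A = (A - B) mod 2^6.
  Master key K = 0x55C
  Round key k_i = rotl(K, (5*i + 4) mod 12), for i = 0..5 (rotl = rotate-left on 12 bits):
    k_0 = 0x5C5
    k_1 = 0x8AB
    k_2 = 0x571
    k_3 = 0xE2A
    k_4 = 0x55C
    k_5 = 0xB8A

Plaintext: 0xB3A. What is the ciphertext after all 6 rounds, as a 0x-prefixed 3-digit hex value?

0x1F4

s_0 = plaintext = 0xB3A
s_1 = Round(s_0, k_0) = 0x8C0
s_2 = Round(s_1, k_1) = 0x222
s_3 = Round(s_2, k_2) = 0x6C1
s_4 = Round(s_3, k_3) = 0xDB0
s_5 = Round(s_4, k_4) = 0xE93
s_6 = Round(s_5, k_5) = 0x1F4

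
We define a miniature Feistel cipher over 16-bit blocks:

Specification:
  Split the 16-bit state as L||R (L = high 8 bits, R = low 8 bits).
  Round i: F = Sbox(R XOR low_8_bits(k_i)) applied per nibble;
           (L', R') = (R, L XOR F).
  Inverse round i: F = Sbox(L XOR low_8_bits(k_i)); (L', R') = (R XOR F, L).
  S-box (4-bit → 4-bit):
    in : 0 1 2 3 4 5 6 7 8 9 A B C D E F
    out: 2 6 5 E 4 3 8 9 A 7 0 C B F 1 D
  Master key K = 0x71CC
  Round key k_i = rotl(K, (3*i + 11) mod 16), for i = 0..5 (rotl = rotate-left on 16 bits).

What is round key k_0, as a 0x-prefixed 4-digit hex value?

K = 0x71CC
k_0 = rotl(K, (3*0+11) mod 16) = rotl(K, 11) = 0x638E

0x638E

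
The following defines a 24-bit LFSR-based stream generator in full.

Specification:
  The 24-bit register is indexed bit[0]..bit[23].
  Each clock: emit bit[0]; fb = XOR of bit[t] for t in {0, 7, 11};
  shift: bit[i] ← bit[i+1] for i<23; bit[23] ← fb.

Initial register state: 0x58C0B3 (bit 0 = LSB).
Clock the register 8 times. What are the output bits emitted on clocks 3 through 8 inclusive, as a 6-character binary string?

reg_0 = 0x58C0B3
clock 1: out=1, reg = 0x2C6059
clock 2: out=1, reg = 0x96302C
clock 3: out=0, reg = 0x4B1816
clock 4: out=0, reg = 0xA58C0B
clock 5: out=1, reg = 0x52C605
clock 6: out=1, reg = 0xA96302
clock 7: out=0, reg = 0x54B181
clock 8: out=1, reg = 0x2A58C0

001101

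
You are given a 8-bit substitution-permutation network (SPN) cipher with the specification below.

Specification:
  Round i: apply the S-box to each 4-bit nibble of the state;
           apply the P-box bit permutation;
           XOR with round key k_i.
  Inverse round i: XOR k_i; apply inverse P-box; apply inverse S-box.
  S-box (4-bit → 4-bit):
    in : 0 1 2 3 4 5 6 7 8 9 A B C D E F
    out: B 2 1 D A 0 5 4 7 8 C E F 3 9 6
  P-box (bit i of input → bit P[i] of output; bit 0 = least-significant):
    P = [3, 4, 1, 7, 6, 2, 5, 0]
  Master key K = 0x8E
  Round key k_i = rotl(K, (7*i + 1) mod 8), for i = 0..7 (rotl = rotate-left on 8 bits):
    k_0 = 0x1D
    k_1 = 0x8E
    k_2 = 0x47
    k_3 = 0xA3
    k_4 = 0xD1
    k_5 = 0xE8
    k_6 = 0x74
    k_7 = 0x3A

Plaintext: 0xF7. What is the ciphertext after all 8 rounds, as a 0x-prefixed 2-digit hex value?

0x82

s_0 = plaintext = 0xF7
s_1 = Round(s_0, k_0) = 0x3B
s_2 = Round(s_1, k_1) = 0x7D
s_3 = Round(s_2, k_2) = 0x7F
s_4 = Round(s_3, k_3) = 0x91
s_5 = Round(s_4, k_4) = 0xC0
s_6 = Round(s_5, k_5) = 0x15
s_7 = Round(s_6, k_6) = 0x70
s_8 = Round(s_7, k_7) = 0x82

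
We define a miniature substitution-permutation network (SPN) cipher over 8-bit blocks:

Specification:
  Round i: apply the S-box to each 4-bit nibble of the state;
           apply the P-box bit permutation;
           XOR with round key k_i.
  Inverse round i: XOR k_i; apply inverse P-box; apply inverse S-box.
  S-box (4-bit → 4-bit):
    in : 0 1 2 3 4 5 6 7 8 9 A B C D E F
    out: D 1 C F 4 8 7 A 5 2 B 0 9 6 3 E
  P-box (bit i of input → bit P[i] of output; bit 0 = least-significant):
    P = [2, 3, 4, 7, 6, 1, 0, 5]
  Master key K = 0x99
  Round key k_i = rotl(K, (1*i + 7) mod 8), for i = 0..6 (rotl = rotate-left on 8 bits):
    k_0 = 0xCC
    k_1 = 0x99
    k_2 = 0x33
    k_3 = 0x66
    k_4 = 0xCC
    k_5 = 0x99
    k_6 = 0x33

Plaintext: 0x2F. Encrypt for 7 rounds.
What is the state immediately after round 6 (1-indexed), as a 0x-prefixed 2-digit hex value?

0x21

s_0 = plaintext = 0x2F
s_1 = Round(s_0, k_0) = 0x75
s_2 = Round(s_1, k_1) = 0x3B
s_3 = Round(s_2, k_2) = 0x50
s_4 = Round(s_3, k_3) = 0xD2
s_5 = Round(s_4, k_4) = 0x5F
s_6 = Round(s_5, k_5) = 0x21
s_7 = Round(s_6, k_6) = 0x16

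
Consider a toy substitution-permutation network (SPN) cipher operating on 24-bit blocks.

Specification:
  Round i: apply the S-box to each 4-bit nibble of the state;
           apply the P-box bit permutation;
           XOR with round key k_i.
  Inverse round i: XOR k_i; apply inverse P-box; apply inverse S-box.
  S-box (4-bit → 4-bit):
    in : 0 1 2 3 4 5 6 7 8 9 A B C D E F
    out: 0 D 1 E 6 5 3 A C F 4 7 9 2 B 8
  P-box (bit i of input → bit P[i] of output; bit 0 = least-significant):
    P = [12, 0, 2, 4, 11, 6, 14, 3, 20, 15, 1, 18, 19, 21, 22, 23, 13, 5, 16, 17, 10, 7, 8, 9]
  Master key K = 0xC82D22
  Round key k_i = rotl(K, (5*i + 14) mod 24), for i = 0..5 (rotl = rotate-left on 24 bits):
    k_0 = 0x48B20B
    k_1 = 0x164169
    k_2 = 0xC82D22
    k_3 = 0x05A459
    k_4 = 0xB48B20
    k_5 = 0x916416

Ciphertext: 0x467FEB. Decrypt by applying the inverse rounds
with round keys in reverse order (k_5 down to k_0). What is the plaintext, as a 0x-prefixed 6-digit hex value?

0x947E37

s_0 = ciphertext = 0x467FEB
s_1 = InvRound(s_0, k_5) = 0x338CE9
s_2 = InvRound(s_1, k_4) = 0x98FF7D
s_3 = InvRound(s_2, k_3) = 0x84CC55
s_4 = InvRound(s_3, k_2) = 0xA65343
s_5 = InvRound(s_4, k_1) = 0xFD75F2
s_6 = InvRound(s_5, k_0) = 0x947E37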